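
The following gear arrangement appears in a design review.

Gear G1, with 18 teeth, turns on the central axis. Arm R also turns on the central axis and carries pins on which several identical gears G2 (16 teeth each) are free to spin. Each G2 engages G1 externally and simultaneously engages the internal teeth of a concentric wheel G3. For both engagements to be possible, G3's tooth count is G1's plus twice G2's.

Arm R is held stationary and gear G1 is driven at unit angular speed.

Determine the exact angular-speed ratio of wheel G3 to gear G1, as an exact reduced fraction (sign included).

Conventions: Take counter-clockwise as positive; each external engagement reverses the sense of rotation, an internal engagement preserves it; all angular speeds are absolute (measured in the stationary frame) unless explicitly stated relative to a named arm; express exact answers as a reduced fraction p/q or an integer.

-9/25

topology: planetary set — G1 18T / G2 16T / G3 50T, arm = carrier (Willis)
ring teeth: 18 + 2·16 = 50
18(ω_sun−ω_arm) = −50(ω_ring−ω_arm),  ω_arm = 0, ω_sun = 1
ω_ring = 0 − (18/50)(1−0) = -9/25
ω_out/ω_in = -9/25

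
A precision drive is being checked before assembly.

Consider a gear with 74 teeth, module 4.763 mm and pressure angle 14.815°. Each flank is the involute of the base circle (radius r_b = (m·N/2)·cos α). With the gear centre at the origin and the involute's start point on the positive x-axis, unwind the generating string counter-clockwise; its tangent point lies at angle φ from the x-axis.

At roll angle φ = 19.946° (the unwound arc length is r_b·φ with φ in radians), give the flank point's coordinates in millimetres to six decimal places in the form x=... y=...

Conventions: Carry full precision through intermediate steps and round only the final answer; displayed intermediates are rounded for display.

single-mesh involute tooth geometry (74T wheel at module 4.763)
pitch radius r_p = m·N/2 = 4.763·74/2 = 176.231000
base radius r_b = r_p·cos α = 176.231000·cos 14.815° = 170.372461
roll angle φ = 19.946° = 0.34812337 rad
x = r_b·(cos φ + φ·sin φ) = 180.385488
y = r_b·(sin φ − φ·cos φ) = 2.367039

x=180.385488 y=2.367039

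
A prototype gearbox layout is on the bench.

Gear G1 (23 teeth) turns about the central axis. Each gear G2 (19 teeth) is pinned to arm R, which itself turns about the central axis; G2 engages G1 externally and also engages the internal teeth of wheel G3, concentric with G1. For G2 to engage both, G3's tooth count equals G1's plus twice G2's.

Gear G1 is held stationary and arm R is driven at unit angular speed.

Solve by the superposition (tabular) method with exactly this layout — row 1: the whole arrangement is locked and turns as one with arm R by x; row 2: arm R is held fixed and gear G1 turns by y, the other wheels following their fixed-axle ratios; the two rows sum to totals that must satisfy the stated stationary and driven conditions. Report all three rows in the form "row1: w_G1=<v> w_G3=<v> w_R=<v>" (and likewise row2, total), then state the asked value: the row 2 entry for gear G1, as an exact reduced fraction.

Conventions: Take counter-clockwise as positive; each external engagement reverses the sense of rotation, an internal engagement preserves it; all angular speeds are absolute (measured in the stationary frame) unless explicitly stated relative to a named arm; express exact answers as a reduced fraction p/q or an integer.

row1: w_G1=1 w_G3=1 w_R=1
row2: w_G1=-1 w_G3=23/61 w_R=0
total: w_G1=0 w_G3=84/61 w_R=1
asked value: -1

class = planetary set [G3 = 23+2·19 = 61; Willis about the carrier]
superposition row 1 [locked train]: every member turns x
row 2: sun turns y, ring = −(23/61)·y, arm 0
boundary: total ω_sun = x + y = 0 and total ω_arm = x = 1  ⇒  y = -1, x = 1
row 2 ring = −(23/61)·(-1) = 23/61
totals (row 1 + row 2): sun 1 + (-1) = 0, ring 1 + 23/61 = 84/61, arm 1 + 0 = 1
asked cell (row2, sun) = -1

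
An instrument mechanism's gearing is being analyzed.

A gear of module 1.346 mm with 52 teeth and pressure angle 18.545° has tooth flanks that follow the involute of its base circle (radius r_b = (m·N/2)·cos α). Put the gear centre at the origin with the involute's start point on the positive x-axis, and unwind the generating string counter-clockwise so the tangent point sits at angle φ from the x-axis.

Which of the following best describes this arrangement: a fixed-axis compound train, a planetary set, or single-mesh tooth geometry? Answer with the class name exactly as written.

single-mesh tooth geometry

topology: single-mesh involute geometry — m = 1.346, N = 52
classification: single-mesh tooth geometry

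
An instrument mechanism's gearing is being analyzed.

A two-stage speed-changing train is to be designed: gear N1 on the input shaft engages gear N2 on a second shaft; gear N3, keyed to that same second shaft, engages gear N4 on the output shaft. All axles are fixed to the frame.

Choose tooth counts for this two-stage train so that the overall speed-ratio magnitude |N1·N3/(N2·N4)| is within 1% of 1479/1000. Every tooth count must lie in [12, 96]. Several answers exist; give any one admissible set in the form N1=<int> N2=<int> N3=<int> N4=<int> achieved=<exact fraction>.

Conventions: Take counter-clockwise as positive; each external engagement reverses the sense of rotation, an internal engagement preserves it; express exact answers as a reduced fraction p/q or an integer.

N1=17 N2=20 N3=87 N4=50 achieved=1479/1000

2-stage fixed-axis compound train for ratio 1479/1000
target = 1479/1000 in lowest terms: an exact hit needs N1·N3 = k·1479 and N2·N4 = k·1000 for one integer k, every count in [12, 96]; additionally prefer no 1:1 stage (N1 ≠ N2, N3 ≠ N4)
k = 1: N1·N3 = 1479 = 17·87, N2·N4 = 1000 = 20·50
achieved = 17·87/(20·50) = 1479/1000; |achieved − target| = 0 ≤ 1479/100000 ✓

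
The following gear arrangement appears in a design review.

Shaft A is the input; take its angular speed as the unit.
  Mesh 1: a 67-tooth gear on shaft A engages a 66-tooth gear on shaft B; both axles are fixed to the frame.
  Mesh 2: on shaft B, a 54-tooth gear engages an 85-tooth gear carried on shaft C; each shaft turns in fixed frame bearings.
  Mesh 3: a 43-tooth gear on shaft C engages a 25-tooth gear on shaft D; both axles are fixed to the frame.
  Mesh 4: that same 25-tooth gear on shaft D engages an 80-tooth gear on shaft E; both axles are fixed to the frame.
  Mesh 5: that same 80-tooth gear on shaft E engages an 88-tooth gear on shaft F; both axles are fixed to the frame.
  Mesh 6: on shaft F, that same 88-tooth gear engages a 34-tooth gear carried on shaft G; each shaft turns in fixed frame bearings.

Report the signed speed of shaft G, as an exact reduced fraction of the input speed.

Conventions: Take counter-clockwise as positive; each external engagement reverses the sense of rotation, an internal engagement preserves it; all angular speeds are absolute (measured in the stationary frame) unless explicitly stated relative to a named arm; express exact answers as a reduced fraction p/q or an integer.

25929/31790

6-mesh fixed-axis compound train (all bearings frame-fixed)
mesh 1 [67T→66T]: |ω|/ω_in = 1×67/66 = 67/66, sense flips to −
mesh 2 [54T→85T]: |ω|/ω_in = (67/66)×54/85 = 603/935, sense flips to +
mesh 3 [43T→25T]: |ω|/ω_in = (603/935)×43/25 = 25929/23375, sense flips to −
mesh 4 [25T→80T]: |ω|/ω_in = (25929/23375)×25/80 = 25929/74800, sense flips to +
mesh 5 [80T→88T]: |ω|/ω_in = (25929/74800)×80/88 = 25929/82280, sense flips to −
mesh 6 [88T→34T]: |ω|/ω_in = (25929/82280)×88/34 = 25929/31790, sense flips to +
signed output speed (× input speed) = 25929/31790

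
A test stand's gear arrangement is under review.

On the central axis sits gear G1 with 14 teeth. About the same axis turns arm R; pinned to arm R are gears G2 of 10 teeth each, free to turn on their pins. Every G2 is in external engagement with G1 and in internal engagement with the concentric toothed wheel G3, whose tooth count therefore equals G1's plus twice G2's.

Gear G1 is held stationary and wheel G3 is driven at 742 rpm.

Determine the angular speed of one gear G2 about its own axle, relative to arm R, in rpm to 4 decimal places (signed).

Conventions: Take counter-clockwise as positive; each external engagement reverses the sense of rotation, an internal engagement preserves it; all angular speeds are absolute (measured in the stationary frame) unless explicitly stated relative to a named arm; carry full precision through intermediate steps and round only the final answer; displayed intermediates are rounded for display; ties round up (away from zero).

+735.8167 rpm

recognized (axles ride arm R): planetary set, 14/10/34 teeth
normalise by the input: solve with ω_ring = 1, then scale by 742 rpm
ring teeth: 14 + 2·10 = 34
14(ω_sun−ω_arm) = −34(ω_ring−ω_arm),  ω_sun = 0, ω_ring = 1
14(0−ω_arm) = −34(1−ω_arm)  ⇒  48·ω_arm = 34  ⇒  ω_arm = 17/24
sun–planet mesh: 14·(0−17/24) = −10·(ω_p−ω_arm)  ⇒  ω_p−ω_arm = 119/120
scale: ω_p−ω_arm = 119/120 × 742 rpm = +735.8167 rpm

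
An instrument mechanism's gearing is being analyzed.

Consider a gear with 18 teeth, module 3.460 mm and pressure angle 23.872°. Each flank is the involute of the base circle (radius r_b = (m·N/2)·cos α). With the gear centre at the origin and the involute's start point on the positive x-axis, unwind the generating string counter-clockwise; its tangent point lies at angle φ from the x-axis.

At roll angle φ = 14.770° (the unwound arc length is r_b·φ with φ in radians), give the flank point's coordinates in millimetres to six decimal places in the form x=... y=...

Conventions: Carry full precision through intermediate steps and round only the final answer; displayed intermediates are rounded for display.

x=29.406531 y=0.161526

single-mesh involute tooth geometry (18T wheel at module 3.460)
pitch radius r_p = m·N/2 = 3.460·18/2 = 31.140000
base radius r_b = r_p·cos α = 31.140000·cos 23.872° = 28.476030
roll angle φ = 14.770° = 0.25778513 rad
x = r_b·(cos φ + φ·sin φ) = 29.406531
y = r_b·(sin φ − φ·cos φ) = 0.161526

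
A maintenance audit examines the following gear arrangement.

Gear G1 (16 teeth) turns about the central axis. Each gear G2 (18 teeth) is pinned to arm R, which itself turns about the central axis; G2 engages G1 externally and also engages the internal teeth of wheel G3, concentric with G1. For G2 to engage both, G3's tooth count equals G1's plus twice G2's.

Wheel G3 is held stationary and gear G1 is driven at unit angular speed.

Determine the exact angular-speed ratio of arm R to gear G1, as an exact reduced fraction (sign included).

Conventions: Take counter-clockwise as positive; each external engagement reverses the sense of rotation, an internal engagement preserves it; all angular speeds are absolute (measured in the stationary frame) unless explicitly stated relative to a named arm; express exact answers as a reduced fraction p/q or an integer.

topology: planetary set — G1 16T / G2 18T / G3 52T, arm = carrier (Willis)
ring teeth: 16 + 2·18 = 52
16(ω_sun−ω_arm) = −52(ω_ring−ω_arm),  ω_ring = 0, ω_sun = 1
16(1−ω_arm) = −52(0−ω_arm)  ⇒  68·ω_arm = 16  ⇒  ω_arm = 4/17
ω_out/ω_in = 4/17

4/17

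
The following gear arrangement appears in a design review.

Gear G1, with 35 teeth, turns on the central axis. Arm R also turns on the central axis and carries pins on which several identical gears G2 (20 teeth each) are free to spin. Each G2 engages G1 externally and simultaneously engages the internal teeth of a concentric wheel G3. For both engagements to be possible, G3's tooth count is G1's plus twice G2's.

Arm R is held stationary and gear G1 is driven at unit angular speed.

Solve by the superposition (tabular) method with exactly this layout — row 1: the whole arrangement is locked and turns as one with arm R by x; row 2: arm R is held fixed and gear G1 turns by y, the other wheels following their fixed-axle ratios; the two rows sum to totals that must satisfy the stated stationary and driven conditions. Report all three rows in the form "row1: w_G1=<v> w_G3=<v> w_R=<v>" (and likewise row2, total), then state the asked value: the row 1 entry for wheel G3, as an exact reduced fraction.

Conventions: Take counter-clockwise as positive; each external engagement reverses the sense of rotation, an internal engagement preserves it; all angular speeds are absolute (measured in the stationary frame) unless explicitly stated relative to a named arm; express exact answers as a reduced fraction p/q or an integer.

row1: w_G1=0 w_G3=0 w_R=0
row2: w_G1=1 w_G3=-7/15 w_R=0
total: w_G1=1 w_G3=-7/15 w_R=0
asked value: 0

recognized (axles ride arm R): planetary set, 35/20/75 teeth
row 1 (train locked, turned with arm): all members turn x
superposition row 2 [arm held]: sun y, ring −(35/75)·y, arm 0
boundary: total ω_arm = x = 0 and total ω_sun = x + y = 1  ⇒  y = 1, x = 0
row 2 ring = −(35/75)·1 = -7/15
totals (row 1 + row 2): sun 0 + 1 = 1, ring 0 + (-7/15) = -7/15, arm 0 + 0 = 0
asked cell (row1, ring) = 0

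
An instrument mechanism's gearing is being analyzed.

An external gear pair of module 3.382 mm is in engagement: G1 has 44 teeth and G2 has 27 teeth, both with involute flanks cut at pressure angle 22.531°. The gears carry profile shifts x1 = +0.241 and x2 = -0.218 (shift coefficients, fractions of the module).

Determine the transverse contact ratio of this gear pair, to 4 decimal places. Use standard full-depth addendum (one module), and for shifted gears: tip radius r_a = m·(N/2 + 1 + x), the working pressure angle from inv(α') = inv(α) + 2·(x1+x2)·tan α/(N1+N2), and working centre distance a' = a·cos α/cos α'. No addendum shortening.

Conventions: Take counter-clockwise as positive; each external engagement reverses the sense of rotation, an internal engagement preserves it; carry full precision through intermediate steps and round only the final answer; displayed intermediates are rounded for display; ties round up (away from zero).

single-mesh involute tooth geometry (44T engaging 27T at module 3.382)
base radii: r_b1 = 68.724917, r_b2 = 42.172108
tip radii: r_a1 = 78.601062, r_a2 = 48.301724
inv(α') = inv(22.531°) + 2·(+0.241-0.218)·tan α/(44+27) = 0.02187623  ⇒  α' = 22.62009°
a' = a·cos α / cos α' = 120.0610·cos 22.531°/cos 22.62009° = 120.138640
action lengths: √(r_a1²−r_b1²) = 38.144629, √(r_a2²−r_b2²) = 23.549306
base pitch p_b = π·m·cos α = 9.813895
CR = (38.144629 + 23.549306 − 120.138640·sin 22.62009°)/9.813895 = 1.578000
contact ratio ≈ 1.5780

1.5780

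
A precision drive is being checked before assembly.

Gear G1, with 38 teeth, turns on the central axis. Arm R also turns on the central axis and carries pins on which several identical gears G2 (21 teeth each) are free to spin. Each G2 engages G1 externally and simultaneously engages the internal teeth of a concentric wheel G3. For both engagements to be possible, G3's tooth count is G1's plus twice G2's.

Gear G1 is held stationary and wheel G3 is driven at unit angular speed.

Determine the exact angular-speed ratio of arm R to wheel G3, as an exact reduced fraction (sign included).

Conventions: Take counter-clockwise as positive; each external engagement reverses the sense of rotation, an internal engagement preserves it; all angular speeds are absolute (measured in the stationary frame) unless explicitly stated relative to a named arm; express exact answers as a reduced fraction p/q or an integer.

40/59

recognized (axles ride arm R): planetary set, 38/21/80 teeth
ring teeth: 38 + 2·21 = 80
38(ω_sun−ω_arm) = −80(ω_ring−ω_arm),  ω_sun = 0, ω_ring = 1
38(0−ω_arm) = −80(1−ω_arm)  ⇒  118·ω_arm = 80  ⇒  ω_arm = 40/59
ω_out/ω_in = 40/59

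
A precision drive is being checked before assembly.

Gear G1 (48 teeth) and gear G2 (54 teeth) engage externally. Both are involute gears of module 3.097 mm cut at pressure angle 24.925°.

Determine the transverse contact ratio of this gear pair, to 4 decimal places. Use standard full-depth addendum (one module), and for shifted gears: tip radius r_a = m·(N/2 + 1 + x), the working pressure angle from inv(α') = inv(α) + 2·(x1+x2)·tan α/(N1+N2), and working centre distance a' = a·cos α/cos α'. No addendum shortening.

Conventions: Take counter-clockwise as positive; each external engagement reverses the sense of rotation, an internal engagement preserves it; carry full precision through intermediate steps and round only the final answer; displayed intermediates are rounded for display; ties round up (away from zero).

1.5407

class = single-mesh tooth geometry [involute pair 48T × 54T, m = 3.097]
base radii: r_b1 = 67.405106, r_b2 = 75.830744
tip radii: r_a1 = 77.425000, r_a2 = 86.716000
no profile shift: α' = α, a' = a
action lengths: √(r_a1²−r_b1²) = 38.094387, √(r_a2²−r_b2²) = 42.063795
base pitch p_b = π·m·cos α = 8.823308
CR = (38.094387 + 42.063795 − 157.947000·sin 24.92500°)/8.823308 = 1.540730
contact ratio ≈ 1.5407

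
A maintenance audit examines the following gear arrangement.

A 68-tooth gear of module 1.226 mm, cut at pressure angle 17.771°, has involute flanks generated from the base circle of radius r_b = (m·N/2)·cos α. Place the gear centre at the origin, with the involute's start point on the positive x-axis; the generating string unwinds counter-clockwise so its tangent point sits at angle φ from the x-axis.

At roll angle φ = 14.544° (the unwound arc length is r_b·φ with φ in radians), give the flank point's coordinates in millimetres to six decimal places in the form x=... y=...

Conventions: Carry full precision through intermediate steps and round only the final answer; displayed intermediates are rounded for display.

class = single-mesh tooth geometry [base-circle involute, m = 1.226, 68T]
pitch radius r_p = m·N/2 = 1.226·68/2 = 41.684000
base radius r_b = r_p·cos α = 41.684000·cos 17.771° = 39.695006
roll angle φ = 14.544° = 0.25384069 rad
x = r_b·(cos φ + φ·sin φ) = 40.953354
y = r_b·(sin φ − φ·cos φ) = 0.215029

x=40.953354 y=0.215029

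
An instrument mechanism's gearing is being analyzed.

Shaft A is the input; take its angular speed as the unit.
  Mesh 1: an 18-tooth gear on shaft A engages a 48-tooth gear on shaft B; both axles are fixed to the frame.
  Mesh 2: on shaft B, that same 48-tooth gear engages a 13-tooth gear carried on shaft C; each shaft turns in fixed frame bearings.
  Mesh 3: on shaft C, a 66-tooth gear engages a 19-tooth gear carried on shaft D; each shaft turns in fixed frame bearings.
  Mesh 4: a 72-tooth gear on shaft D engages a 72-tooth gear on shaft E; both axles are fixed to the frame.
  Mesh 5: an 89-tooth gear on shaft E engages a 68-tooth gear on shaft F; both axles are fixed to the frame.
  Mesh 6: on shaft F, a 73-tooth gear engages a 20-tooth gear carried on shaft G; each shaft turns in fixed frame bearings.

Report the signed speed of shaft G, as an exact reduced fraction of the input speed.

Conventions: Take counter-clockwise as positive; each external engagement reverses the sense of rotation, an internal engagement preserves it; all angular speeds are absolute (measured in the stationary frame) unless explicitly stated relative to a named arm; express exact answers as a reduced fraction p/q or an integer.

6-mesh fixed-axis compound train (all bearings frame-fixed)
mesh 1 [18T→48T]: |ω|/ω_in = 1×18/48 = 3/8, sense flips to −
mesh 2 [48T→13T]: |ω|/ω_in = (3/8)×48/13 = 18/13, sense flips to +
mesh 3 [66T→19T]: |ω|/ω_in = (18/13)×66/19 = 1188/247, sense flips to −
mesh 4 [72T→72T]: |ω|/ω_in = (1188/247)×72/72 = 1188/247, sense flips to +
mesh 5 [89T→68T]: |ω|/ω_in = (1188/247)×89/68 = 26433/4199, sense flips to −
mesh 6 [73T→20T]: |ω|/ω_in = (26433/4199)×73/20 = 1929609/83980, sense flips to +
signed output speed (× input speed) = 1929609/83980

1929609/83980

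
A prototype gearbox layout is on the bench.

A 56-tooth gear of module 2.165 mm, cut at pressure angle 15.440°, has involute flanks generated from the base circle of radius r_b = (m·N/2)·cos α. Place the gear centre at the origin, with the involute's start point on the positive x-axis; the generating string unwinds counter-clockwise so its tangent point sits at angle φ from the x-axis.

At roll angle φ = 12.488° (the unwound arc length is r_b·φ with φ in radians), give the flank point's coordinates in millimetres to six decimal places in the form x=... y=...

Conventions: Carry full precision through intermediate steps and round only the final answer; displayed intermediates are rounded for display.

recognized (one wheel, involute flank): single-mesh tooth geometry, m = 2.165, N = 56
pitch radius r_p = m·N/2 = 2.165·56/2 = 60.620000
base radius r_b = r_p·cos α = 60.620000·cos 15.440° = 58.432211
roll angle φ = 12.488° = 0.21795672 rad
x = r_b·(cos φ + φ·sin φ) = 59.803686
y = r_b·(sin φ − φ·cos φ) = 0.200714

x=59.803686 y=0.200714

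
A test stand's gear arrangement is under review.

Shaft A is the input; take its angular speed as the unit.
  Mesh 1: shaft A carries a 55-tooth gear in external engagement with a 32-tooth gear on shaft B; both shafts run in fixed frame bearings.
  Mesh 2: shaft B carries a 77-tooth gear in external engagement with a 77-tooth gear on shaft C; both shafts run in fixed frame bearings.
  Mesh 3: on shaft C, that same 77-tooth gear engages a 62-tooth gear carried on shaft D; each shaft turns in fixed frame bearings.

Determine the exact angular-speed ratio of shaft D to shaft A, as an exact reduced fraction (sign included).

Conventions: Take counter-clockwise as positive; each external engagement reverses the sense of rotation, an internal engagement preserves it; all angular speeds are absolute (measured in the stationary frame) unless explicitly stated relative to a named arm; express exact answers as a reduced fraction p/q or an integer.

class = fixed-axis compound train [3 meshes; 3 ratios multiply, 3 sense flips]
mesh 1 [55T→32T]: running ratio 55/32, sense −
mesh 2 [77T→77T]: running ratio 55/32, sense +
mesh 3 [77T→62T]: running ratio 4235/1984, sense −
ω_out/ω_in = -4235/1984

-4235/1984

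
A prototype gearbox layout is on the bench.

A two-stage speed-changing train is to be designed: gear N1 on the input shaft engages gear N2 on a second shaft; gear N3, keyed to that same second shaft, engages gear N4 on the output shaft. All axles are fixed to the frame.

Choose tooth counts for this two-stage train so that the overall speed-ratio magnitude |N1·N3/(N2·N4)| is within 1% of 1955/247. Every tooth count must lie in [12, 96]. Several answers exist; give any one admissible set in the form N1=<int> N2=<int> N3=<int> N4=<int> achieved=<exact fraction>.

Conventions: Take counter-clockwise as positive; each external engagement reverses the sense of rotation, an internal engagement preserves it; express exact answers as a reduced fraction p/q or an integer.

N1=23 N2=13 N3=85 N4=19 achieved=1955/247

2-stage fixed-axis compound train for ratio 1955/247
target = 1955/247 in lowest terms: an exact hit needs N1·N3 = k·1955 and N2·N4 = k·247 for one integer k, every count in [12, 96]; additionally prefer no 1:1 stage (N1 ≠ N2, N3 ≠ N4)
k = 1: N1·N3 = 1955 = 23·85, N2·N4 = 247 = 13·19
achieved = 23·85/(13·19) = 1955/247; |achieved − target| = 0 ≤ 391/4940 ✓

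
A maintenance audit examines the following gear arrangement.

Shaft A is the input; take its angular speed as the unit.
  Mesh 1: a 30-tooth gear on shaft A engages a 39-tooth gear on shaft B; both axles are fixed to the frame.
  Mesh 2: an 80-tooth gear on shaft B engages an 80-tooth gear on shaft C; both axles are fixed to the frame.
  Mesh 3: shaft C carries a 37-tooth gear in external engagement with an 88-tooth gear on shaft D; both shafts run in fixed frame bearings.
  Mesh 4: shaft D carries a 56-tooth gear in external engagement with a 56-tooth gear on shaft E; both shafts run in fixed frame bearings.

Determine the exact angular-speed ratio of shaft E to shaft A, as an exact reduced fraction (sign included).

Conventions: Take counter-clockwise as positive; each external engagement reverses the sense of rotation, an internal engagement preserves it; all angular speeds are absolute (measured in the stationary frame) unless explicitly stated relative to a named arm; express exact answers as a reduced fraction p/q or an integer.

class = fixed-axis compound train [4 meshes; 4 ratios multiply, 4 sense flips]
mesh 1 [30T→39T]: running ratio 10/13, sense −
mesh 2 [80T→80T]: running ratio 10/13, sense +
mesh 3 [37T→88T]: running ratio 185/572, sense −
mesh 4 [56T→56T]: running ratio 185/572, sense +
ω_out/ω_in = 185/572

185/572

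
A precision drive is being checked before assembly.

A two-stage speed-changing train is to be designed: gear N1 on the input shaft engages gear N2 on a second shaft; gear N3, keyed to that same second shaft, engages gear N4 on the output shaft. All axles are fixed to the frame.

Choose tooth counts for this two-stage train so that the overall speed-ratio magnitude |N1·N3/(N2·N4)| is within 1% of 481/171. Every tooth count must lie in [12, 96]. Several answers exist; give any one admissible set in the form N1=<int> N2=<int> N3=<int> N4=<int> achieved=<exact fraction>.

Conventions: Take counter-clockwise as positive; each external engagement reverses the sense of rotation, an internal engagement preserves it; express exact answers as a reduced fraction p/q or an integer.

2-stage fixed-axis compound train for ratio 481/171
target = 481/171 in lowest terms: an exact hit needs N1·N3 = k·481 and N2·N4 = k·171 for one integer k, every count in [12, 96]; additionally prefer no 1:1 stage (N1 ≠ N2, N3 ≠ N4)
k = 1: no 1:1-free in-range split of k·481 and k·171 into factor pairs; take k = 2
k = 2: N1·N3 = 962 = 13·74, N2·N4 = 342 = 18·19
achieved = 13·74/(18·19) = 481/171; |achieved − target| = 0 ≤ 481/17100 ✓

N1=13 N2=18 N3=74 N4=19 achieved=481/171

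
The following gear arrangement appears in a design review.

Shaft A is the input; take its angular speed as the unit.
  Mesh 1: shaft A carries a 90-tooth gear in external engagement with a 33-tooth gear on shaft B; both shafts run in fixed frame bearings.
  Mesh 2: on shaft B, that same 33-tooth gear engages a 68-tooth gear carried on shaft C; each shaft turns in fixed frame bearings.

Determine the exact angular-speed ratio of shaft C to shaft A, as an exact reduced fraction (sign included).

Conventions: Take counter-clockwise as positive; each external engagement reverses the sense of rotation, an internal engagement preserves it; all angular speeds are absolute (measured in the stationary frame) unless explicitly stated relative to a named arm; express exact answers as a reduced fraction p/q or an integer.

45/34

class = fixed-axis compound train [2 meshes; 2 ratios multiply, 2 sense flips]
mesh 1 [90T→33T]: running ratio 30/11, sense −
mesh 2 [33T→68T]: running ratio 45/34, sense +
ω_out/ω_in = 45/34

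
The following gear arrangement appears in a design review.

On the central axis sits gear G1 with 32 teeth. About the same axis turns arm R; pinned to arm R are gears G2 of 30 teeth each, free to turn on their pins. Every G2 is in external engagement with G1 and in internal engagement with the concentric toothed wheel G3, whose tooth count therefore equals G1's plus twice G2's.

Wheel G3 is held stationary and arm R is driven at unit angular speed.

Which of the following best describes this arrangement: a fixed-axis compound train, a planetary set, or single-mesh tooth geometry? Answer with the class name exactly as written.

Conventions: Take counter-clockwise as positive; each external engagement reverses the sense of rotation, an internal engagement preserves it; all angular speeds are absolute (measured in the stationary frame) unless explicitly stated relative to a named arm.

recognized (axles ride arm R): planetary set, 32/30/92 teeth
classification: planetary set

planetary set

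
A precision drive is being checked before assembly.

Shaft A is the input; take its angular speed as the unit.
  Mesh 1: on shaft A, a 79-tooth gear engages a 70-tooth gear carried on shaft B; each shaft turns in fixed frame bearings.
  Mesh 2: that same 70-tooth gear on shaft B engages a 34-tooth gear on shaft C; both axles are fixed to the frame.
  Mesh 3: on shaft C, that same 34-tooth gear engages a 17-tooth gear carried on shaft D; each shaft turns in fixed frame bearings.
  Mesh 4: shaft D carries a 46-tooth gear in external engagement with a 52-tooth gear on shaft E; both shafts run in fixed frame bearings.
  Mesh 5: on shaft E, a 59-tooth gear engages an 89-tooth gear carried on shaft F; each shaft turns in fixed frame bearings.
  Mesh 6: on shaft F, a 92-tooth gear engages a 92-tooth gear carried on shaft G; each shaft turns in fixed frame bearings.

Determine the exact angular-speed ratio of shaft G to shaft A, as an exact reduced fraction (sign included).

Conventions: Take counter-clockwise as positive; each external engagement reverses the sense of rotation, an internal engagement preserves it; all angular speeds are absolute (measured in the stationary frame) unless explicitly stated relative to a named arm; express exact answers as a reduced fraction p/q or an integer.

class = fixed-axis compound train [6 meshes; 6 ratios multiply, 6 sense flips]
mesh 1 [79T→70T]: running ratio 79/70, sense −
mesh 2 [70T→34T]: running ratio 79/34, sense +
mesh 3 [34T→17T]: running ratio 79/17, sense −
mesh 4 [46T→52T]: running ratio 1817/442, sense +
mesh 5 [59T→89T]: running ratio 107203/39338, sense −
mesh 6 [92T→92T]: running ratio 107203/39338, sense +
ω_out/ω_in = 107203/39338

107203/39338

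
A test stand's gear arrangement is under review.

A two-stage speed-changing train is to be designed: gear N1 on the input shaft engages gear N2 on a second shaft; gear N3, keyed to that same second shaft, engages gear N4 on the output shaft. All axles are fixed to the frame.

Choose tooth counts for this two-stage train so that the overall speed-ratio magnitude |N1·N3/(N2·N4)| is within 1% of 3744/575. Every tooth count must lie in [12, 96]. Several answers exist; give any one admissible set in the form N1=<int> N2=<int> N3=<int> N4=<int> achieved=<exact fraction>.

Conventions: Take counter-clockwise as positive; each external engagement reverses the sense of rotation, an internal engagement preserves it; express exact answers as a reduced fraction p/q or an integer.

N1=39 N2=23 N3=96 N4=25 achieved=3744/575

2-stage fixed-axis compound train for ratio 3744/575
target = 3744/575 in lowest terms: an exact hit needs N1·N3 = k·3744 and N2·N4 = k·575 for one integer k, every count in [12, 96]; additionally prefer no 1:1 stage (N1 ≠ N2, N3 ≠ N4)
k = 1: N1·N3 = 3744 = 39·96, N2·N4 = 575 = 23·25
achieved = 39·96/(23·25) = 3744/575; |achieved − target| = 0 ≤ 936/14375 ✓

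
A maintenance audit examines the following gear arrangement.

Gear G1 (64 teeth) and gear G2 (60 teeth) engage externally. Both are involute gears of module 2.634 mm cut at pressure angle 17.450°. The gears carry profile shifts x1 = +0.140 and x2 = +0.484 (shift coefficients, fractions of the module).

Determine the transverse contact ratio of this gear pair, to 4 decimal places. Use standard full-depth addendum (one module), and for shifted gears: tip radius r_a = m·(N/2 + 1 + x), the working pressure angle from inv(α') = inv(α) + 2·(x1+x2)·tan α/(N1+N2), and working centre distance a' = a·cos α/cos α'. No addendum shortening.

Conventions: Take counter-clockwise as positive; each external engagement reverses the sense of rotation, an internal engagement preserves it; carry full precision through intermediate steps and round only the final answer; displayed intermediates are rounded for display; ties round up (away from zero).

topology: single-mesh involute geometry — m = 2.634, 64T/60T pair
base radii: r_b1 = 80.408982, r_b2 = 75.383421
tip radii: r_a1 = 87.290760, r_a2 = 82.928856
inv(α') = inv(17.450°) + 2·(+0.140+0.484)·tan α/(64+60) = 0.01294336  ⇒  α' = 19.10964°
a' = a·cos α / cos α' = 163.3080·cos 17.450°/cos 19.10964° = 164.878211
action lengths: √(r_a1²−r_b1²) = 33.971641, √(r_a2²−r_b2²) = 34.562046
base pitch p_b = π·m·cos α = 7.894133
CR = (33.971641 + 34.562046 − 164.878211·sin 19.10964°)/7.894133 = 1.843947
contact ratio ≈ 1.8439

1.8439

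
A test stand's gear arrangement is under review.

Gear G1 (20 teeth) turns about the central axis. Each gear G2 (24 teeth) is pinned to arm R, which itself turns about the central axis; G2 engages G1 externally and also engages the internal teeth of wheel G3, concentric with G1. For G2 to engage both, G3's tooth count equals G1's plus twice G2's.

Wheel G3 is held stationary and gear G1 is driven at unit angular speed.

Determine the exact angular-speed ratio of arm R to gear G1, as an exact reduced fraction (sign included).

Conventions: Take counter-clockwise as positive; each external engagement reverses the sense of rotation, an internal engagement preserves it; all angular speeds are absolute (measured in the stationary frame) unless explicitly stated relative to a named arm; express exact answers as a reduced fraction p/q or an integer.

5/22

planetary set (20T centre, 24T on arm, 68T internal) — Willis relation
ring teeth: 20 + 2·24 = 68
20(ω_sun−ω_arm) = −68(ω_ring−ω_arm),  ω_ring = 0, ω_sun = 1
20(1−ω_arm) = −68(0−ω_arm)  ⇒  88·ω_arm = 20  ⇒  ω_arm = 5/22
ω_out/ω_in = 5/22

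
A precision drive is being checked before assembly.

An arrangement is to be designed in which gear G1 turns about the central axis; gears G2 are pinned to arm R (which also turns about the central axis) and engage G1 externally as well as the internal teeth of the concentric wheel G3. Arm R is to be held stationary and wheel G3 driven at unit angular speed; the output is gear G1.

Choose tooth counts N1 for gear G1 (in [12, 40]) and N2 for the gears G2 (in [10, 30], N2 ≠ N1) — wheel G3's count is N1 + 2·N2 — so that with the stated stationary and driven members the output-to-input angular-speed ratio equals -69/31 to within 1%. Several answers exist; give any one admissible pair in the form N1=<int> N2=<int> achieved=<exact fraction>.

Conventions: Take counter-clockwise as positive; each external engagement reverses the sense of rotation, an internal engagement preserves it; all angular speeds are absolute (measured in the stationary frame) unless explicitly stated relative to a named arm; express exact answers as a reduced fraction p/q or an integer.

topology: planetary set — design target -69/31, arm = carrier (Willis)
Willis with ω_arm = 0: ω_sun/ω_ring = −N3/N1; set equal to -69/31  ⇒  N3/N1 = −(-69/31) = 69/31
N3 = N1 + 2·N2  ⇒  N2/N1 = (N3/N1 − 1)/2 = (69/31 − 1)/2 = 19/31
smallest multiple with N1 ≥ 12 and N2 ≥ 10: k = 1  ⇒  N1 = 1·31 = 31, N2 = 1·19 = 19 (N1 ≤ 40, N2 ≤ 30, N2 ≠ N1 ✓), N3 = 31 + 2·19 = 69
check: −N3/N1 with N1 = 31, N3 = 69 gives -69/31; |achieved − target| = 0 ≤ 69/3100 ✓

N1=31 N2=19 achieved=-69/31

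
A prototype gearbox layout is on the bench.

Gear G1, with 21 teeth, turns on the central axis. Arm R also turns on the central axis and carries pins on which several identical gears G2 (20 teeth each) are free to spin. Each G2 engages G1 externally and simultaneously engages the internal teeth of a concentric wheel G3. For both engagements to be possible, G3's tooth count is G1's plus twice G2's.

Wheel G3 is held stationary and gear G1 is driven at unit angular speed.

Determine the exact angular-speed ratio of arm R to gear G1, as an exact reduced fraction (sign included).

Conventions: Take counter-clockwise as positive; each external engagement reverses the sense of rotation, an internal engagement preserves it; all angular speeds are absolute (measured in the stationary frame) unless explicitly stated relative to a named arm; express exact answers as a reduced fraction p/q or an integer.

21/82

recognized (axles ride arm R): planetary set, 21/20/61 teeth
ring teeth: 21 + 2·20 = 61
21(ω_sun−ω_arm) = −61(ω_ring−ω_arm),  ω_ring = 0, ω_sun = 1
21(1−ω_arm) = −61(0−ω_arm)  ⇒  82·ω_arm = 21  ⇒  ω_arm = 21/82
ω_out/ω_in = 21/82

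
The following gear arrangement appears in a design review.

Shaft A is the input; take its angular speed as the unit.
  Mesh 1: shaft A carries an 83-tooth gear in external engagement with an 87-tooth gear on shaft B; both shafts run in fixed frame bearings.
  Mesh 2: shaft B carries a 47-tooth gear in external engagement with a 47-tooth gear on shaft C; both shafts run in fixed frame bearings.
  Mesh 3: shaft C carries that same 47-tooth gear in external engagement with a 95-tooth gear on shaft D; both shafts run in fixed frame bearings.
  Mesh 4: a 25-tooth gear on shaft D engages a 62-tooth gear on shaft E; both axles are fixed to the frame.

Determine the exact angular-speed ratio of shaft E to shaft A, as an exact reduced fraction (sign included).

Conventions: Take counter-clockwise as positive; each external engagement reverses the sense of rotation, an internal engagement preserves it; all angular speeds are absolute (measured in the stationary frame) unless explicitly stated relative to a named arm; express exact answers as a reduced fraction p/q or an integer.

19505/102486

class = fixed-axis compound train [4 meshes; 4 ratios multiply, 4 sense flips]
mesh 1 [83T→87T]: running ratio 83/87, sense −
mesh 2 [47T→47T]: running ratio 83/87, sense +
mesh 3 [47T→95T]: running ratio 3901/8265, sense −
mesh 4 [25T→62T]: running ratio 19505/102486, sense +
ω_out/ω_in = 19505/102486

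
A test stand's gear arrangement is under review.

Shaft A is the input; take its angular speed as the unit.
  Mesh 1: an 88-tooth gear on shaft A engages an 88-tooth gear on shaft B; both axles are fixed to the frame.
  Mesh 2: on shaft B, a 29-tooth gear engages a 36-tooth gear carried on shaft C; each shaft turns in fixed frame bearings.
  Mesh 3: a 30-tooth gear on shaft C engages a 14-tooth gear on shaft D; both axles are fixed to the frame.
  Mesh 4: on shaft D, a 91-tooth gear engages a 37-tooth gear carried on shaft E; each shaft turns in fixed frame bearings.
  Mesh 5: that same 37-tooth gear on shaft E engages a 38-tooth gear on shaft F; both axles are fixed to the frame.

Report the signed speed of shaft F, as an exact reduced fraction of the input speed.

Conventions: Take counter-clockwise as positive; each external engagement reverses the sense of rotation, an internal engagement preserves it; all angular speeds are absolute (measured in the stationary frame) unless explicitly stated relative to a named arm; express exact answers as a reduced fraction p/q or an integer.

-1885/456

5-mesh fixed-axis compound train (all bearings frame-fixed)
mesh 1 [88T→88T]: |ω|/ω_in = 1×88/88 = 1, sense flips to −
mesh 2 [29T→36T]: |ω|/ω_in = 1×29/36 = 29/36, sense flips to +
mesh 3 [30T→14T]: |ω|/ω_in = (29/36)×30/14 = 145/84, sense flips to −
mesh 4 [91T→37T]: |ω|/ω_in = (145/84)×91/37 = 1885/444, sense flips to +
mesh 5 [37T→38T]: |ω|/ω_in = (1885/444)×37/38 = 1885/456, sense flips to −
signed output speed (× input speed) = -1885/456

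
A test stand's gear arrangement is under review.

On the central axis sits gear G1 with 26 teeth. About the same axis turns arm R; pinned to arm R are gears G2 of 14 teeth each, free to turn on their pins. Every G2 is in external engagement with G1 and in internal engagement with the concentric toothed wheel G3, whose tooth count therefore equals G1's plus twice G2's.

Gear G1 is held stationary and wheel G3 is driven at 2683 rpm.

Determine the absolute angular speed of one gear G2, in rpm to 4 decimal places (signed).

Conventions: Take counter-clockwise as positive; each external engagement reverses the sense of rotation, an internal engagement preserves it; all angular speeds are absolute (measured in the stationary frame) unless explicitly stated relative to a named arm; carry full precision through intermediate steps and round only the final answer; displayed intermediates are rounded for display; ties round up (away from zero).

+5174.3571 rpm

planetary set (26T centre, 14T on arm, 54T internal) — Willis relation
normalise by the input: solve with ω_ring = 1, then scale by 2683 rpm
ring teeth: 26 + 2·14 = 54
26(ω_sun−ω_arm) = −54(ω_ring−ω_arm),  ω_sun = 0, ω_ring = 1
26(0−ω_arm) = −54(1−ω_arm)  ⇒  80·ω_arm = 54  ⇒  ω_arm = 27/40
sun–planet mesh: 26·(0−27/40) = −14·(ω_p−ω_arm)  ⇒  ω_p−ω_arm = 351/280
ω_p = 27/40 + 351/280 = 27/14
scale: ω_p = 27/14 × 2683 rpm = +5174.3571 rpm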